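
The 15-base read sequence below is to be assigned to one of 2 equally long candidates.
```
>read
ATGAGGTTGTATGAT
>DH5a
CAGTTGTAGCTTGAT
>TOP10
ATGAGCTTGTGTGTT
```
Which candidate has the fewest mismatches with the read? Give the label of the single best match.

DH5a differs at 7 positions; TOP10 differs at 3 positions. The closest is TOP10.

TOP10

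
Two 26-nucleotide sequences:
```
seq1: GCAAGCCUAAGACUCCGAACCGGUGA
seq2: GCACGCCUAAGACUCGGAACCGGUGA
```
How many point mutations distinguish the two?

Comparing position by position, 2 positions differ: 4 (A/C), 16 (C/G).

2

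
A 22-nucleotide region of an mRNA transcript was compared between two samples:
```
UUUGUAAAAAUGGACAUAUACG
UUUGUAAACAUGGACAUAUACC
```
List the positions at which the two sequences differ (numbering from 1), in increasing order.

9, 22

Scanning 1-based: 9: A/C; 22: G/C.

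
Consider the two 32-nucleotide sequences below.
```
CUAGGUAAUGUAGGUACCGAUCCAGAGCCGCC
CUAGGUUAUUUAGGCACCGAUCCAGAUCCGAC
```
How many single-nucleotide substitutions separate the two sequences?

Comparing position by position, 5 positions differ: 7 (A/U), 10 (G/U), 15 (U/C), 27 (G/U), 31 (C/A).

5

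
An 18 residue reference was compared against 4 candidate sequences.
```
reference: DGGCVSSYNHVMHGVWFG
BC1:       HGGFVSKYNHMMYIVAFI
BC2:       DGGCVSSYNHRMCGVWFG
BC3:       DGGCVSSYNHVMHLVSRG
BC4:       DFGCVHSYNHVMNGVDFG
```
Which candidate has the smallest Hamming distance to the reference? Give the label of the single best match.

BC1 differs at 8 residues; BC2 differs at 2 residues; BC3 differs at 3 residues; BC4 differs at 4 residues. The closest is BC2.

BC2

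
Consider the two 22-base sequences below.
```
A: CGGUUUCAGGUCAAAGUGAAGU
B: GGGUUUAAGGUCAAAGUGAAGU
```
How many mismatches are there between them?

2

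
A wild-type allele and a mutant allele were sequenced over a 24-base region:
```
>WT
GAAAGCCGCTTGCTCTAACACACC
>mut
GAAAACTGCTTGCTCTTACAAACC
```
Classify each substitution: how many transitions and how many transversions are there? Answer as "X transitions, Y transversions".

2 transitions, 2 transversions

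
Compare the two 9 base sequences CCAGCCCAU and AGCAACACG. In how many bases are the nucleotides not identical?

8

Comparing position by position, 8 bases differ: 1 (C/A), 2 (C/G), 3 (A/C), 4 (G/A), 5 (C/A), 7 (C/A), 8 (A/C), 9 (U/G).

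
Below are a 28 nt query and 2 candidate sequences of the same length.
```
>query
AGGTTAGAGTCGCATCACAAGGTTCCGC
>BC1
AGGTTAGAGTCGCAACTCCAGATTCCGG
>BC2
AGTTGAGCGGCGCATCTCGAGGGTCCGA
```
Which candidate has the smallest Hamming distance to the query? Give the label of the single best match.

BC1

Hamming distances to query — BC1: 5; BC2: 8.
Smallest is BC1 with 5 mismatches.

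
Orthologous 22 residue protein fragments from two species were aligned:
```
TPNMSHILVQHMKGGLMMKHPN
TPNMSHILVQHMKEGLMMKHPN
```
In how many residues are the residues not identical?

1

Comparing position by position, 1 residue differs: 14 (G/E).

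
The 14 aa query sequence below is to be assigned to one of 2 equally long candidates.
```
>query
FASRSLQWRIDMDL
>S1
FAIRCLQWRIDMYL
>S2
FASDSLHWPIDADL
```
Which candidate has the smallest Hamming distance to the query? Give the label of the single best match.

S1 differs at 3 positions; S2 differs at 4 positions. The closest is S1.

S1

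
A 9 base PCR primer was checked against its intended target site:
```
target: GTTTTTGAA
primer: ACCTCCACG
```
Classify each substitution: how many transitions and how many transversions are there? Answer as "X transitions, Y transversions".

7 transitions, 1 transversion

Mismatches (1-based):
site 1: G→A (purine→purine, transition)
site 2: T→C (pyrimidine→pyrimidine, transition)
site 3: T→C (pyrimidine→pyrimidine, transition)
site 5: T→C (pyrimidine→pyrimidine, transition)
site 6: T→C (pyrimidine→pyrimidine, transition)
site 7: G→A (purine→purine, transition)
site 8: A→C (purine→pyrimidine, transversion)
site 9: A→G (purine→purine, transition)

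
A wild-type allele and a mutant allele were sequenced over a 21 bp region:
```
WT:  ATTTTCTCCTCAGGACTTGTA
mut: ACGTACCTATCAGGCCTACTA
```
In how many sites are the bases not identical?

Comparing position by position, 9 sites differ: 2 (T/C), 3 (T/G), 5 (T/A), 7 (T/C), 8 (C/T), 9 (C/A), 15 (A/C), 18 (T/A), 19 (G/C).

9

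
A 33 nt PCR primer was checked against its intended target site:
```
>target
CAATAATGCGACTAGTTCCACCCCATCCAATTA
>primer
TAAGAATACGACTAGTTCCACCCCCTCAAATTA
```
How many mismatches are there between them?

5

Mismatches (1-based): base 1: C→T; base 4: T→G; base 8: G→A; base 25: A→C; base 28: C→A.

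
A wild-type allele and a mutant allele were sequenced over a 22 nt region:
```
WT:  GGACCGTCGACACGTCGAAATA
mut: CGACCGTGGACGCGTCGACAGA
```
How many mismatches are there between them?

Comparing position by position, 5 positions differ: 1 (G/C), 8 (C/G), 12 (A/G), 19 (A/C), 21 (T/G).

5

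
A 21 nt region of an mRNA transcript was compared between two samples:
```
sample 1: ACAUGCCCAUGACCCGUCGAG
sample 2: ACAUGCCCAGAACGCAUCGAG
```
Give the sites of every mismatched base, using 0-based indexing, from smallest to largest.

9, 10, 13, 15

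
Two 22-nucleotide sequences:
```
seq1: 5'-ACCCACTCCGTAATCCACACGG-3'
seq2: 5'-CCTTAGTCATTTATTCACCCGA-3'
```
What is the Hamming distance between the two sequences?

10

Comparing position by position, 10 bases differ: 1 (A/C), 3 (C/T), 4 (C/T), 6 (C/G), 9 (C/A), 10 (G/T), 12 (A/T), 15 (C/T), 19 (A/C), 22 (G/A).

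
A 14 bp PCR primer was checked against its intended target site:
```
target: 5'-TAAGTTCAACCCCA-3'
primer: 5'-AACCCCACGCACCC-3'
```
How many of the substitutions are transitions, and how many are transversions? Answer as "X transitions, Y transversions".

Mismatches (1-based):
position 1: T→A (pyrimidine→purine, transversion)
position 3: A→C (purine→pyrimidine, transversion)
position 4: G→C (purine→pyrimidine, transversion)
position 5: T→C (pyrimidine→pyrimidine, transition)
position 6: T→C (pyrimidine→pyrimidine, transition)
position 7: C→A (pyrimidine→purine, transversion)
position 8: A→C (purine→pyrimidine, transversion)
position 9: A→G (purine→purine, transition)
position 11: C→A (pyrimidine→purine, transversion)
position 14: A→C (purine→pyrimidine, transversion)

3 transitions, 7 transversions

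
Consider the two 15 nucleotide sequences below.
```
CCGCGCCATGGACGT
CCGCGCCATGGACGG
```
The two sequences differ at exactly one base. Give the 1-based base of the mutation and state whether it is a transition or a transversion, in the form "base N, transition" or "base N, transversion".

base 15, transversion

The sequences differ only at base 15: T→G (pyrimidine→purine), a transversion.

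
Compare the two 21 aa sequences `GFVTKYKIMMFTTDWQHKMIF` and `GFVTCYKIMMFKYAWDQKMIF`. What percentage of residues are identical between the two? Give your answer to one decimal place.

71.4%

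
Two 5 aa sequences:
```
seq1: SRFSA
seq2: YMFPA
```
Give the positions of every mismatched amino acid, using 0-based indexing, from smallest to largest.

Scanning 0-based: 0: S/Y; 1: R/M; 3: S/P.

0, 1, 3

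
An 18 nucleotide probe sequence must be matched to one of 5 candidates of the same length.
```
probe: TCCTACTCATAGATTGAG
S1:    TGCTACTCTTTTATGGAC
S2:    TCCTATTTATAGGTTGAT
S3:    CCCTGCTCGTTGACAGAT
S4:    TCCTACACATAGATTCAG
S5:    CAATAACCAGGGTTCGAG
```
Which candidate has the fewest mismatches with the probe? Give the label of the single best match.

S1 differs at 6 sites; S2 differs at 4 sites; S3 differs at 7 sites; S4 differs at 2 sites; S5 differs at 9 sites. The closest is S4.

S4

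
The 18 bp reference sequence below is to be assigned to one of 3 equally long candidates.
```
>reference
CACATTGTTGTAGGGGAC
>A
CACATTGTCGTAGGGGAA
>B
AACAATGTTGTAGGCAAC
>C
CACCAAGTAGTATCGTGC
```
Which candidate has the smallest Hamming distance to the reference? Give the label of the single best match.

A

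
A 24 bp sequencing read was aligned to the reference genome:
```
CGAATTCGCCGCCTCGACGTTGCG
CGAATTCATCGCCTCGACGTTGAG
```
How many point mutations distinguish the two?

The sequences differ at positions 8, 9, 23 (1-based) — 3 in total.

3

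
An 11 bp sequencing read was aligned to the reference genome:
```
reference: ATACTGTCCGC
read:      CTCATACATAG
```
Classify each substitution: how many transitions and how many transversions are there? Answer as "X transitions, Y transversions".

4 transitions, 5 transversions

Mismatches (1-based):
position 1: A→C (purine→pyrimidine, transversion)
position 3: A→C (purine→pyrimidine, transversion)
position 4: C→A (pyrimidine→purine, transversion)
position 6: G→A (purine→purine, transition)
position 7: T→C (pyrimidine→pyrimidine, transition)
position 8: C→A (pyrimidine→purine, transversion)
position 9: C→T (pyrimidine→pyrimidine, transition)
position 10: G→A (purine→purine, transition)
position 11: C→G (pyrimidine→purine, transversion)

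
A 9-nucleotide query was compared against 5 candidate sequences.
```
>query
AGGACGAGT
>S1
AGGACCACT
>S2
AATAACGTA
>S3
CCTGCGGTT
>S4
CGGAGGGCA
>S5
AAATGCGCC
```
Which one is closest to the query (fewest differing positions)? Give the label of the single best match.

S1

Hamming distances to query — S1: 2; S2: 7; S3: 6; S4: 5; S5: 8.
Smallest is S1 with 2 mismatches.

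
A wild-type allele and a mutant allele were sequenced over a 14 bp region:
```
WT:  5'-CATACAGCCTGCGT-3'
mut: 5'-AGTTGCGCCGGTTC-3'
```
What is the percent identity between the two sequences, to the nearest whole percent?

36%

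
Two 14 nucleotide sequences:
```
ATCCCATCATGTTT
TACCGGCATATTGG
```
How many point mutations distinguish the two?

11

Comparing position by position, 11 positions differ: 1 (A/T), 2 (T/A), 5 (C/G), 6 (A/G), 7 (T/C), 8 (C/A), 9 (A/T), 10 (T/A), 11 (G/T), 13 (T/G), 14 (T/G).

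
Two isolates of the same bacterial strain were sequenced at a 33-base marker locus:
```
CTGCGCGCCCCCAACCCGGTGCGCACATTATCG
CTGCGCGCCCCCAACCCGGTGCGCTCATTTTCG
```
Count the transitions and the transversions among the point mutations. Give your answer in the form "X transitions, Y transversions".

0 transitions, 2 transversions

Mismatches (1-based):
position 25: A→T (purine→pyrimidine, transversion)
position 30: A→T (purine→pyrimidine, transversion)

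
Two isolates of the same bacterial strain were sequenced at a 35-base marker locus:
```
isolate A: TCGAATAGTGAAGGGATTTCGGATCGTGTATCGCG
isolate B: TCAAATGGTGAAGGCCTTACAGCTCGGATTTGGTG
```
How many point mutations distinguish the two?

Comparing position by position, 12 bases differ: 3 (G/A), 7 (A/G), 15 (G/C), 16 (A/C), 19 (T/A), 21 (G/A), 23 (A/C), 27 (T/G), 28 (G/A), 30 (A/T), 32 (C/G), 34 (C/T).

12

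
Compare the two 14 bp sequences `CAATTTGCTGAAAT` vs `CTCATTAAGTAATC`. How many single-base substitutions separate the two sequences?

The sequences differ at positions 2, 3, 4, 7, 8, 9, 10, 13, 14 (1-based) — 9 in total.

9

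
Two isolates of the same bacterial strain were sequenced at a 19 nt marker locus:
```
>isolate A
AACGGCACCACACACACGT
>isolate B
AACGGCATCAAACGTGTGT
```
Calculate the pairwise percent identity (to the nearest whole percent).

6 positions differ (8, 11, 14, 15, 16, 17), so 13 of 19 match: 13/19 = 68.42%.

68%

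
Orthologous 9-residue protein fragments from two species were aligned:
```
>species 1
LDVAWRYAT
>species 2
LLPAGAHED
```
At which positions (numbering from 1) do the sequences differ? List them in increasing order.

Scanning 1-based: 2: D/L; 3: V/P; 5: W/G; 6: R/A; 7: Y/H; 8: A/E; 9: T/D.

2, 3, 5, 6, 7, 8, 9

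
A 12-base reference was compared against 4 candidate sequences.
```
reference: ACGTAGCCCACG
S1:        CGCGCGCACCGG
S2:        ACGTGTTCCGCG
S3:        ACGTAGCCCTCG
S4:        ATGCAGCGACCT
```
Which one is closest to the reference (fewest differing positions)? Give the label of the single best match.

Hamming distances to reference — S1: 8; S2: 4; S3: 1; S4: 6.
Smallest is S3 with 1 mismatch.

S3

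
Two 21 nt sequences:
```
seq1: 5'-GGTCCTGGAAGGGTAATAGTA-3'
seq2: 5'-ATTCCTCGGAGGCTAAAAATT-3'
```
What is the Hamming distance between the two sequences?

The sequences differ at sites 1, 2, 7, 9, 13, 17, 19, 21 (1-based) — 8 in total.

8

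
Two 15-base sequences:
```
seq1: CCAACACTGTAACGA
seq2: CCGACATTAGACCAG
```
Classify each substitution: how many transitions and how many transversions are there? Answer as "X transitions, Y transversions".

Transitions (purine↔purine or pyrimidine↔pyrimidine): 3 A→G, 7 C→T, 9 G→A, 14 G→A, 15 A→G.
Transversions (purine↔pyrimidine): 10 T→G, 12 A→C.

5 transitions, 2 transversions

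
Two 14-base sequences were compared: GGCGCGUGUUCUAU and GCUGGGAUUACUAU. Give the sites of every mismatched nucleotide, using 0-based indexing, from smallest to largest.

Differences at site 1 (G→C), site 2 (C→U), site 4 (C→G), site 6 (U→A), site 7 (G→U), site 9 (U→A).

1, 2, 4, 6, 7, 9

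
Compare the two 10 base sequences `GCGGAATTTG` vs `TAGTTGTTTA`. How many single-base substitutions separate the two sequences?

6

Mismatches (1-based): base 1: G→T; base 2: C→A; base 4: G→T; base 5: A→T; base 6: A→G; base 10: G→A.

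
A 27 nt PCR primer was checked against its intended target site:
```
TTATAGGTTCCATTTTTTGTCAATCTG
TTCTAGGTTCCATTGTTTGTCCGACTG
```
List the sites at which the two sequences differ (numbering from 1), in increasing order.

3, 15, 22, 23, 24

Scanning 1-based: 3: A/C; 15: T/G; 22: A/C; 23: A/G; 24: T/A.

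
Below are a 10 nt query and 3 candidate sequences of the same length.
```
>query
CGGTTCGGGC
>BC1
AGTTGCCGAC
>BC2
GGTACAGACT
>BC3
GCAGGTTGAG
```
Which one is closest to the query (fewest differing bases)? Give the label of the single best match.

Hamming distances to query — BC1: 5; BC2: 8; BC3: 9.
Smallest is BC1 with 5 mismatches.

BC1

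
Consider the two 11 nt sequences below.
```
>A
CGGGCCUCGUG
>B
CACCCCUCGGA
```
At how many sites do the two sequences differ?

5

Comparing position by position, 5 sites differ: 2 (G/A), 3 (G/C), 4 (G/C), 10 (U/G), 11 (G/A).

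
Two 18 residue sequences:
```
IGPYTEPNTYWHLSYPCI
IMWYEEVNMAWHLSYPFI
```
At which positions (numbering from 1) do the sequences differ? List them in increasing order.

2, 3, 5, 7, 9, 10, 17

Differences at position 2 (G→M), position 3 (P→W), position 5 (T→E), position 7 (P→V), position 9 (T→M), position 10 (Y→A), position 17 (C→F).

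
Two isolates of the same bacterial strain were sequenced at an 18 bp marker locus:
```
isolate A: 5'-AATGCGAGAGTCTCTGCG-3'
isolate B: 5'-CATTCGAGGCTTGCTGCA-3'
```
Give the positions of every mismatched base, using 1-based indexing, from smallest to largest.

1, 4, 9, 10, 12, 13, 18

Differences at position 1 (A→C), position 4 (G→T), position 9 (A→G), position 10 (G→C), position 12 (C→T), position 13 (T→G), position 18 (G→A).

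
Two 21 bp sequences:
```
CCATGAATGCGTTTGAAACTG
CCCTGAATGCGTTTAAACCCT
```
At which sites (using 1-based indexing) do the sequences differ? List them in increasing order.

3, 15, 18, 20, 21

Differences at site 3 (A→C), site 15 (G→A), site 18 (A→C), site 20 (T→C), site 21 (G→T).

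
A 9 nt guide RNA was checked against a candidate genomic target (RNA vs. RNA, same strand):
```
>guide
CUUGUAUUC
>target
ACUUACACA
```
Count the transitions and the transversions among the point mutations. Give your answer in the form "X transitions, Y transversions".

Transitions (purine↔purine or pyrimidine↔pyrimidine): 2 U→C, 8 U→C.
Transversions (purine↔pyrimidine): 1 C→A, 4 G→U, 5 U→A, 6 A→C, 7 U→A, 9 C→A.

2 transitions, 6 transversions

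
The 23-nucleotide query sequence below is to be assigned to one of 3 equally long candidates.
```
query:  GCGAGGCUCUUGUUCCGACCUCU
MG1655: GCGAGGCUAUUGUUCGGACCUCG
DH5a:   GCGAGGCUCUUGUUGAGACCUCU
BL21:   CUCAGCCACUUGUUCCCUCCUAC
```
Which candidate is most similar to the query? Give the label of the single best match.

MG1655 differs at 3 positions; DH5a differs at 2 positions; BL21 differs at 9 positions. The closest is DH5a.

DH5a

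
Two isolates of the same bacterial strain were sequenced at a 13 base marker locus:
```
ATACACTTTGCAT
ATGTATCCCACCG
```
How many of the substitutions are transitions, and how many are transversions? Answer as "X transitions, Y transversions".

Transitions (purine↔purine or pyrimidine↔pyrimidine): 3 A→G, 4 C→T, 6 C→T, 7 T→C, 8 T→C, 9 T→C, 10 G→A.
Transversions (purine↔pyrimidine): 12 A→C, 13 T→G.

7 transitions, 2 transversions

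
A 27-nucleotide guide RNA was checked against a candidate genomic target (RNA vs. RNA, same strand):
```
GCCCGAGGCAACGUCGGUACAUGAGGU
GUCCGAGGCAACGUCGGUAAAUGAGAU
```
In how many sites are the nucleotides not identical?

3

The sequences differ at sites 2, 20, 26 (1-based) — 3 in total.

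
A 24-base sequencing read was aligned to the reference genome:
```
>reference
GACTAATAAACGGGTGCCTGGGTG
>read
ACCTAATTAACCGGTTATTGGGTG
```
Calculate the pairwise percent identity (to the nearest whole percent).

7 positions differ (1, 2, 8, 12, 16, 17, 18), so 17 of 24 match: 17/24 = 70.83%.

71%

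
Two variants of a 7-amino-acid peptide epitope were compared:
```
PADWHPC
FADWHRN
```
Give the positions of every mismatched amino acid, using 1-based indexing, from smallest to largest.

Scanning 1-based: 1: P/F; 6: P/R; 7: C/N.

1, 6, 7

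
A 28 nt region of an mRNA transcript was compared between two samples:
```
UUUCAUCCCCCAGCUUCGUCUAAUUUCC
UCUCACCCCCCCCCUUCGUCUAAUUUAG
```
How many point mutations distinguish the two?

Mismatches (1-based): position 2: U→C; position 6: U→C; position 12: A→C; position 13: G→C; position 27: C→A; position 28: C→G.

6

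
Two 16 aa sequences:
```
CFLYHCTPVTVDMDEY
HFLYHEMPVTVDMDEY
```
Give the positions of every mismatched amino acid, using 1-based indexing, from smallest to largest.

1, 6, 7

Differences at position 1 (C→H), position 6 (C→E), position 7 (T→M).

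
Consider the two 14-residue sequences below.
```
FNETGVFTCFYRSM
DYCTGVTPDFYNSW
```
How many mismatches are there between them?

8

Comparing position by position, 8 residues differ: 1 (F/D), 2 (N/Y), 3 (E/C), 7 (F/T), 8 (T/P), 9 (C/D), 12 (R/N), 14 (M/W).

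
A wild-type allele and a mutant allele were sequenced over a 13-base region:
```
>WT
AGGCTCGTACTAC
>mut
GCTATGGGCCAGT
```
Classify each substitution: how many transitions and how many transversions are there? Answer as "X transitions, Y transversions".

Transitions (purine↔purine or pyrimidine↔pyrimidine): 1 A→G, 12 A→G, 13 C→T.
Transversions (purine↔pyrimidine): 2 G→C, 3 G→T, 4 C→A, 6 C→G, 8 T→G, 9 A→C, 11 T→A.

3 transitions, 7 transversions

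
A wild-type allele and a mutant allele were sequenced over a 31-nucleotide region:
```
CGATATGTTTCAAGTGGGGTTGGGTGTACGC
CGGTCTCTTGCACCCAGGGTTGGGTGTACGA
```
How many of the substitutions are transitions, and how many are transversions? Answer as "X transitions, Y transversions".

3 transitions, 6 transversions

Transitions (purine↔purine or pyrimidine↔pyrimidine): 3 A→G, 15 T→C, 16 G→A.
Transversions (purine↔pyrimidine): 5 A→C, 7 G→C, 10 T→G, 13 A→C, 14 G→C, 31 C→A.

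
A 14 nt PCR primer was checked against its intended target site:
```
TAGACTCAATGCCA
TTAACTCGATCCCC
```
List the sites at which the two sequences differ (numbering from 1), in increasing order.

Differences at site 2 (A→T), site 3 (G→A), site 8 (A→G), site 11 (G→C), site 14 (A→C).

2, 3, 8, 11, 14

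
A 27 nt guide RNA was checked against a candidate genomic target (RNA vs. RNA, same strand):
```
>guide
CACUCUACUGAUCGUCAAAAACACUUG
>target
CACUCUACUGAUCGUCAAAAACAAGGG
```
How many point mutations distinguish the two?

3

The sequences differ at positions 24, 25, 26 (1-based) — 3 in total.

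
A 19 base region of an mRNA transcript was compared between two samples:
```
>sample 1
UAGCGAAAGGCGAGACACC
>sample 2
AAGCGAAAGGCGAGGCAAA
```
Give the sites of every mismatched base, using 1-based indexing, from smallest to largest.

1, 15, 18, 19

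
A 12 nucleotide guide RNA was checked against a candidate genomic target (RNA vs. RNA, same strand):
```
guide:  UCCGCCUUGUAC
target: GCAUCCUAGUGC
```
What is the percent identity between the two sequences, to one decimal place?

Mismatches at positions 1, 3, 4, 8, 11 (1-based): 5 of 12.
Identical positions: 7/12 = 58.33% → 58.3%.

58.3%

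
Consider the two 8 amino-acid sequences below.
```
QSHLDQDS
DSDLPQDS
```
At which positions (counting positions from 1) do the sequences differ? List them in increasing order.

1, 3, 5

Scanning 1-based: 1: Q/D; 3: H/D; 5: D/P.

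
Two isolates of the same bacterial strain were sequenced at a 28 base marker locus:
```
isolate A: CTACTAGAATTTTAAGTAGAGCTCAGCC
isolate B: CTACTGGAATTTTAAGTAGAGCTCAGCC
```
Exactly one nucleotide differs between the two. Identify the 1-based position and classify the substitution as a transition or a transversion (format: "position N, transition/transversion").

Position 6 changes A→G. A is a purine and G is a purine, so this is a transition.

position 6, transition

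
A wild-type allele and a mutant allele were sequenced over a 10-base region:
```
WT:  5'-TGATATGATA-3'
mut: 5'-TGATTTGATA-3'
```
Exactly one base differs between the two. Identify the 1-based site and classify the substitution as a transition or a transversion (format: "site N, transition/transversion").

site 5, transversion

Site 5 changes A→T. A is a purine and T is a pyrimidine, so this is a transversion.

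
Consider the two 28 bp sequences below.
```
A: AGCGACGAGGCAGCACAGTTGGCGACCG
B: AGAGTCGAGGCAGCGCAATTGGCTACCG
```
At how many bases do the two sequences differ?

The sequences differ at bases 3, 5, 15, 18, 24 (1-based) — 5 in total.

5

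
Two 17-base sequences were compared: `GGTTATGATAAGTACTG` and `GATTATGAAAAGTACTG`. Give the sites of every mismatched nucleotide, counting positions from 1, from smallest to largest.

Scanning 1-based: 2: G/A; 9: T/A.

2, 9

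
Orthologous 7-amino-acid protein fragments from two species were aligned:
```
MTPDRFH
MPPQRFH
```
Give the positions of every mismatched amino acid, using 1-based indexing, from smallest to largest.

Differences at position 2 (T→P), position 4 (D→Q).

2, 4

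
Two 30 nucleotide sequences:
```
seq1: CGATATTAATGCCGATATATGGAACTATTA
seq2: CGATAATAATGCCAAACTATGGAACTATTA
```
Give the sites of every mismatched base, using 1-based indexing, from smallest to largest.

6, 14, 16, 17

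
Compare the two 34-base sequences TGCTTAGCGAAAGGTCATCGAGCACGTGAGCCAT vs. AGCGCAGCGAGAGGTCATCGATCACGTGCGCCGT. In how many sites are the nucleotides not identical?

7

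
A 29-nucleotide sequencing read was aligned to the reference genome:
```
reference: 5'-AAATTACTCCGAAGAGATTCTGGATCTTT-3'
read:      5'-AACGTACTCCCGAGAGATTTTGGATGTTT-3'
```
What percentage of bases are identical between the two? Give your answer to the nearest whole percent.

79%

6 positions differ (3, 4, 11, 12, 20, 26), so 23 of 29 match: 23/29 = 79.31%.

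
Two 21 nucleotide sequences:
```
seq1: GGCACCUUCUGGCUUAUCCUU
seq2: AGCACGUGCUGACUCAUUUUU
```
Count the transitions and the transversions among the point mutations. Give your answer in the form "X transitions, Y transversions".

5 transitions, 2 transversions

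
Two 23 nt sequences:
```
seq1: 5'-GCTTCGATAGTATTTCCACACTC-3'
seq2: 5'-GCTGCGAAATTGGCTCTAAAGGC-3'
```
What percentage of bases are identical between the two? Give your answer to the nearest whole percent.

10 positions differ (4, 8, 10, 12, 13, 14, 17, 19, 21, 22), so 13 of 23 match: 13/23 = 56.52%.

57%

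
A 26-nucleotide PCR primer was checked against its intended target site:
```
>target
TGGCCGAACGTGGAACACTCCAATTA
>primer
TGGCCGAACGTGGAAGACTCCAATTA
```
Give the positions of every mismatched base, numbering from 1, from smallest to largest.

16

Scanning 1-based: 16: C/G.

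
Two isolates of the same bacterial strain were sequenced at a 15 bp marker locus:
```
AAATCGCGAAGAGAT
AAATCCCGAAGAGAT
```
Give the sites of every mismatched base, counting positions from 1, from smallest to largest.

6

Scanning 1-based: 6: G/C.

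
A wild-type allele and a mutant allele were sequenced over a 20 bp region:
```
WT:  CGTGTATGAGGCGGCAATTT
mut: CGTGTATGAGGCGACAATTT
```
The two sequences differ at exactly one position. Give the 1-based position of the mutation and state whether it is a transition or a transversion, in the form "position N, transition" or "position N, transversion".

Position 14 changes G→A. G is a purine and A is a purine, so this is a transition.

position 14, transition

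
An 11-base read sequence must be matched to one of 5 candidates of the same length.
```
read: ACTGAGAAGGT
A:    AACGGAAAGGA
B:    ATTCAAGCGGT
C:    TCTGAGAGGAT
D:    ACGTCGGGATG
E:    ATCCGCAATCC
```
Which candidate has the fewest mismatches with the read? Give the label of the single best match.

C

A differs at 5 positions; B differs at 5 positions; C differs at 3 positions; D differs at 8 positions; E differs at 8 positions. The closest is C.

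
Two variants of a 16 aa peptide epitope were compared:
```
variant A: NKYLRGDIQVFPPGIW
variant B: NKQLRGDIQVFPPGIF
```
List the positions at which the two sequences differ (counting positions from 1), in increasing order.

Scanning 1-based: 3: Y/Q; 16: W/F.

3, 16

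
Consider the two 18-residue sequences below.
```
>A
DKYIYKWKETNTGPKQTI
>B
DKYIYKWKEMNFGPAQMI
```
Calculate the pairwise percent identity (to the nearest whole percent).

4 positions differ (10, 12, 15, 17), so 14 of 18 match: 14/18 = 77.78%.

78%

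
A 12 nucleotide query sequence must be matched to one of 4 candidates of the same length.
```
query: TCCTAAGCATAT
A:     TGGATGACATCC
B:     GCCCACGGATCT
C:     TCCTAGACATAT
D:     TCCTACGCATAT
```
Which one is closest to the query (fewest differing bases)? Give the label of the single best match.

Hamming distances to query — A: 8; B: 5; C: 2; D: 1.
Smallest is D with 1 mismatch.

D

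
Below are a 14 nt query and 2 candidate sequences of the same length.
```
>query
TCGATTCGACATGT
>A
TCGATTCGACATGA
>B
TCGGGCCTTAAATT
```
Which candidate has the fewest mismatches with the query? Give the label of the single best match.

A

Hamming distances to query — A: 1; B: 8.
Smallest is A with 1 mismatch.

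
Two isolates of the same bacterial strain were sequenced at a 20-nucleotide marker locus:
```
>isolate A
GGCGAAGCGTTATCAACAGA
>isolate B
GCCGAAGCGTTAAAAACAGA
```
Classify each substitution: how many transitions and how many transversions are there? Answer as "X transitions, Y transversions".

0 transitions, 3 transversions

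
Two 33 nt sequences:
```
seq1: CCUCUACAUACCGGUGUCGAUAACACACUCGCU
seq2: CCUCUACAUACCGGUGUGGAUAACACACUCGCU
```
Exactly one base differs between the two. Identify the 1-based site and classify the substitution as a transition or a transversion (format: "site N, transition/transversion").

The sequences differ only at site 18: C→G (pyrimidine→purine), a transversion.

site 18, transversion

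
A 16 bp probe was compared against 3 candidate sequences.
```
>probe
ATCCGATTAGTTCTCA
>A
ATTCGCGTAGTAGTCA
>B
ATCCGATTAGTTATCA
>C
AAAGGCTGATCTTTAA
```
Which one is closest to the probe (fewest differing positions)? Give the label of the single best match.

A differs at 5 positions; B differs at 1 position; C differs at 9 positions. The closest is B.

B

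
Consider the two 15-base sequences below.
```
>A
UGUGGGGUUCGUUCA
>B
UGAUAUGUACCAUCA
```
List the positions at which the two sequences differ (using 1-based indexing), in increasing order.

Differences at position 3 (U→A), position 4 (G→U), position 5 (G→A), position 6 (G→U), position 9 (U→A), position 11 (G→C), position 12 (U→A).

3, 4, 5, 6, 9, 11, 12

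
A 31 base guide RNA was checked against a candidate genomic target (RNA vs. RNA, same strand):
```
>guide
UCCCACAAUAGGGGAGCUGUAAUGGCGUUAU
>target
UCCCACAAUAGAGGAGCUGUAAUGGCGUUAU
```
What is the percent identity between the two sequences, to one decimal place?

1 position differs (12), so 30 of 31 match: 30/31 = 96.77%.

96.8%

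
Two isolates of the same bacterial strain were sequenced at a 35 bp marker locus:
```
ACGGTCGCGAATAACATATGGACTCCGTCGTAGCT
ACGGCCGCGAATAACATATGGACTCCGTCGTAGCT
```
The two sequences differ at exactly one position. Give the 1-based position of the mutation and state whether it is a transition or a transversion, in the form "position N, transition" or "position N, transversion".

position 5, transition

The sequences differ only at position 5: T→C (pyrimidine→pyrimidine), a transition.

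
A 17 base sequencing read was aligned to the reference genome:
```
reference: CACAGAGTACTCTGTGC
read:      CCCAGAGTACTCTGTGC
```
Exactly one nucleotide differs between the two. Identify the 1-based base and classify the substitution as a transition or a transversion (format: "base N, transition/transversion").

Base 2 changes A→C. A is a purine and C is a pyrimidine, so this is a transversion.

base 2, transversion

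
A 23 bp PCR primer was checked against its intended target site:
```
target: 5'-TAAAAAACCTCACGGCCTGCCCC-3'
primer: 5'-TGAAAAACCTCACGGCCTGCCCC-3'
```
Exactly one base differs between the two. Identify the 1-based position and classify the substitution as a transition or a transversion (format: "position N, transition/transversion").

The sequences differ only at position 2: A→G (purine→purine), a transition.

position 2, transition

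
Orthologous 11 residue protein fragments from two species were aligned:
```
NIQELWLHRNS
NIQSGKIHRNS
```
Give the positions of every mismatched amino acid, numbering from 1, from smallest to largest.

Scanning 1-based: 4: E/S; 5: L/G; 6: W/K; 7: L/I.

4, 5, 6, 7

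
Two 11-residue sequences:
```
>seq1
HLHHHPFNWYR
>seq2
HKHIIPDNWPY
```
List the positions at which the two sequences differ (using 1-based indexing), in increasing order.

2, 4, 5, 7, 10, 11

Differences at position 2 (L→K), position 4 (H→I), position 5 (H→I), position 7 (F→D), position 10 (Y→P), position 11 (R→Y).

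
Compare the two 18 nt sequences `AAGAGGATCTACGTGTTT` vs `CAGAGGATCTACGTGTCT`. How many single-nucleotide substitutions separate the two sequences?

2

Mismatches (1-based): position 1: A→C; position 17: T→C.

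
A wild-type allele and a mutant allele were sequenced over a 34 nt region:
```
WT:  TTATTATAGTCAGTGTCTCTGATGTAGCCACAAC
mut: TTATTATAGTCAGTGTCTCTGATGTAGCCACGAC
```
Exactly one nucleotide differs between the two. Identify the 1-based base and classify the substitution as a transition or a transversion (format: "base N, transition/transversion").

base 32, transition

The sequences differ only at base 32: A→G (purine→purine), a transition.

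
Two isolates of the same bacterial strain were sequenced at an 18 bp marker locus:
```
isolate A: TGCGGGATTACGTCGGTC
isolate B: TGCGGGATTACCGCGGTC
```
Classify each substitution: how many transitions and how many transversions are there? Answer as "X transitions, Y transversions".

0 transitions, 2 transversions

Mismatches (1-based):
base 12: G→C (purine→pyrimidine, transversion)
base 13: T→G (pyrimidine→purine, transversion)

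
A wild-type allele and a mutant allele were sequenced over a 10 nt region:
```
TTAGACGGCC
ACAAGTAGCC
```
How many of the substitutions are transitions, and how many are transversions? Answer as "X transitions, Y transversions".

Mismatches (1-based):
site 1: T→A (pyrimidine→purine, transversion)
site 2: T→C (pyrimidine→pyrimidine, transition)
site 4: G→A (purine→purine, transition)
site 5: A→G (purine→purine, transition)
site 6: C→T (pyrimidine→pyrimidine, transition)
site 7: G→A (purine→purine, transition)

5 transitions, 1 transversion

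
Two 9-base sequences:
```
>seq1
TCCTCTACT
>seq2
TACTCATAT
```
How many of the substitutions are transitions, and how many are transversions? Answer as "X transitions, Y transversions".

0 transitions, 4 transversions

Mismatches (1-based):
position 2: C→A (pyrimidine→purine, transversion)
position 6: T→A (pyrimidine→purine, transversion)
position 7: A→T (purine→pyrimidine, transversion)
position 8: C→A (pyrimidine→purine, transversion)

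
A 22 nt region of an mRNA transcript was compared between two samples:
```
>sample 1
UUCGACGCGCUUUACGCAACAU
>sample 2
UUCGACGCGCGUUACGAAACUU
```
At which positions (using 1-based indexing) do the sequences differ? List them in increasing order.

Differences at position 11 (U→G), position 17 (C→A), position 21 (A→U).

11, 17, 21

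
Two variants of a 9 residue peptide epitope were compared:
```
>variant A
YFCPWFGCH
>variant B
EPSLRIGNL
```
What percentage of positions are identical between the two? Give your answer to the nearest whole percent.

8 positions differ (1, 2, 3, 4, 5, 6, 8, 9), so 1 of 9 match: 1/9 = 11.11%.

11%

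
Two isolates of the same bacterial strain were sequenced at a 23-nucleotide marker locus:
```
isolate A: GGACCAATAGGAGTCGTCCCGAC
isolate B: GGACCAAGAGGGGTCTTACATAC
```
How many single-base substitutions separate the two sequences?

6

The sequences differ at bases 8, 12, 16, 18, 20, 21 (1-based) — 6 in total.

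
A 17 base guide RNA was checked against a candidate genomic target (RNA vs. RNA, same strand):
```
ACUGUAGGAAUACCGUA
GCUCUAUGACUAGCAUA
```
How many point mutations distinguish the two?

6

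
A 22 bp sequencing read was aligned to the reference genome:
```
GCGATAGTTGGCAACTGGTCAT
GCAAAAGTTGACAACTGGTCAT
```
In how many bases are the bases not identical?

3

The sequences differ at bases 3, 5, 11 (1-based) — 3 in total.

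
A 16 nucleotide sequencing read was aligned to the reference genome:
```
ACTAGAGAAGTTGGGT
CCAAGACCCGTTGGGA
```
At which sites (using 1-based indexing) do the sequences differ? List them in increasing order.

1, 3, 7, 8, 9, 16

Scanning 1-based: 1: A/C; 3: T/A; 7: G/C; 8: A/C; 9: A/C; 16: T/A.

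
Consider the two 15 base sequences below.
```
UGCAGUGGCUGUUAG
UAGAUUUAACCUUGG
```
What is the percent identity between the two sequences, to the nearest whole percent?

Mismatches at positions 2, 3, 5, 7, 8, 9, 10, 11, 14 (1-based): 9 of 15.
Identical positions: 6/15 = 40% → 40%.

40%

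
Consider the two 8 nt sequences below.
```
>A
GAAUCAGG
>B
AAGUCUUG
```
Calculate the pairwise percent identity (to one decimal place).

4 positions differ (1, 3, 6, 7), so 4 of 8 match: 4/8 = 50%.

50.0%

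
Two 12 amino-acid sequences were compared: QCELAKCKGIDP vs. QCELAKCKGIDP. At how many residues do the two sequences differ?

0

No positions differ; the sequences are identical.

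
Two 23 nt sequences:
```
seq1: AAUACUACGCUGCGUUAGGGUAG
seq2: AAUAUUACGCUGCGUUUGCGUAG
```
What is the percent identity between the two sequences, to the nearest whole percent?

Mismatches at positions 5, 17, 19 (1-based): 3 of 23.
Identical positions: 20/23 = 86.96% → 87%.

87%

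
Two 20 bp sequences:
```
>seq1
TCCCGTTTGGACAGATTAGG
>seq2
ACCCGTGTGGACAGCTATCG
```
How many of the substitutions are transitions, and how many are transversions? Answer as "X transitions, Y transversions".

Transitions (purine↔purine or pyrimidine↔pyrimidine): none.
Transversions (purine↔pyrimidine): 1 T→A, 7 T→G, 15 A→C, 17 T→A, 18 A→T, 19 G→C.

0 transitions, 6 transversions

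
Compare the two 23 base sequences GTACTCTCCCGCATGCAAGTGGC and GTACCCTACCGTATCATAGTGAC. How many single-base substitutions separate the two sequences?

Comparing position by position, 7 sites differ: 5 (T/C), 8 (C/A), 12 (C/T), 15 (G/C), 16 (C/A), 17 (A/T), 22 (G/A).

7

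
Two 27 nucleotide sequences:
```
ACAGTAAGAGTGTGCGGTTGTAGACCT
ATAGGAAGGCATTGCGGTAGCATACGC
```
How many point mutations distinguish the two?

Comparing position by position, 11 sites differ: 2 (C/T), 5 (T/G), 9 (A/G), 10 (G/C), 11 (T/A), 12 (G/T), 19 (T/A), 21 (T/C), 23 (G/T), 26 (C/G), 27 (T/C).

11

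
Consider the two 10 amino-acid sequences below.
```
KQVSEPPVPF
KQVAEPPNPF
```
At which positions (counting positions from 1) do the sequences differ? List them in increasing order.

4, 8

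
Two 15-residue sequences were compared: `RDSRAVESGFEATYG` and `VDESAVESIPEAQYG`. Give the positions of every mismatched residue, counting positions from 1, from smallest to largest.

Scanning 1-based: 1: R/V; 3: S/E; 4: R/S; 9: G/I; 10: F/P; 13: T/Q.

1, 3, 4, 9, 10, 13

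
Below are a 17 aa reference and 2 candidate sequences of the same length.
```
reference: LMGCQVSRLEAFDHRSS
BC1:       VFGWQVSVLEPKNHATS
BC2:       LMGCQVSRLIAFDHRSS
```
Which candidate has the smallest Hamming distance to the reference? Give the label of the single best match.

BC1 differs at 9 positions; BC2 differs at 1 position. The closest is BC2.

BC2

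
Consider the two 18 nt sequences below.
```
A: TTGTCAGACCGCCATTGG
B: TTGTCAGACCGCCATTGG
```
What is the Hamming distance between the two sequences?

0

No positions differ; the sequences are identical.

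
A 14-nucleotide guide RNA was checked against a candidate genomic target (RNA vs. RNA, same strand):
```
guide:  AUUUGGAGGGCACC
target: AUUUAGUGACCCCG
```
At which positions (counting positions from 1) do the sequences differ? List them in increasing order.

5, 7, 9, 10, 12, 14

Differences at position 5 (G→A), position 7 (A→U), position 9 (G→A), position 10 (G→C), position 12 (A→C), position 14 (C→G).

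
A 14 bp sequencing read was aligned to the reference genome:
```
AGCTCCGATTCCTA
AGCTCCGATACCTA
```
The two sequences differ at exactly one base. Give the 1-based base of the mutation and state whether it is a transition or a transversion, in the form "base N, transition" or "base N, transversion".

base 10, transversion

The sequences differ only at base 10: T→A (pyrimidine→purine), a transversion.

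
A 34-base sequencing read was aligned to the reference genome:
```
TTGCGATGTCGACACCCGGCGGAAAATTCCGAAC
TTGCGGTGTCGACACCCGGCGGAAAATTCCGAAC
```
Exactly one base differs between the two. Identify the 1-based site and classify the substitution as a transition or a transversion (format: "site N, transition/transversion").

site 6, transition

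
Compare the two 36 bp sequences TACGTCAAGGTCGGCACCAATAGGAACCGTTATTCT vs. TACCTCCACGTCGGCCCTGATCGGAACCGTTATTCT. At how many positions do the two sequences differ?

7

Mismatches (1-based): position 4: G→C; position 7: A→C; position 9: G→C; position 16: A→C; position 18: C→T; position 19: A→G; position 22: A→C.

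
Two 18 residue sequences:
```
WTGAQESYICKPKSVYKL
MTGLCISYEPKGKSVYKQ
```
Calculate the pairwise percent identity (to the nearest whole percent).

56%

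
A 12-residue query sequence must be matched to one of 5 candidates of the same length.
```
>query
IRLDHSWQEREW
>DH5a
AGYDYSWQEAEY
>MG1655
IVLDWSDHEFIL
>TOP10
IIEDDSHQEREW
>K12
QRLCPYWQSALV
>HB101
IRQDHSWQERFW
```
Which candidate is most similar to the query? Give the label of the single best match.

HB101

Hamming distances to query — DH5a: 6; MG1655: 7; TOP10: 4; K12: 8; HB101: 2.
Smallest is HB101 with 2 mismatches.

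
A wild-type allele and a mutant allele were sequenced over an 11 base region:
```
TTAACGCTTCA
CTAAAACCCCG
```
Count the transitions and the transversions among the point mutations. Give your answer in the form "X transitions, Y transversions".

Transitions (purine↔purine or pyrimidine↔pyrimidine): 1 T→C, 6 G→A, 8 T→C, 9 T→C, 11 A→G.
Transversions (purine↔pyrimidine): 5 C→A.

5 transitions, 1 transversion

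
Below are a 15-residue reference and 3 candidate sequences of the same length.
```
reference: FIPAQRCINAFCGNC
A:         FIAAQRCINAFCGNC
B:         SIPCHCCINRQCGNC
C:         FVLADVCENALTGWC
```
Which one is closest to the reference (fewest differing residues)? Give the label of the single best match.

Hamming distances to reference — A: 1; B: 6; C: 8.
Smallest is A with 1 mismatch.

A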